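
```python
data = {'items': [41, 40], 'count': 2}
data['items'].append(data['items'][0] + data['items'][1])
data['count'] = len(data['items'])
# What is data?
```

After line 1: data = {'items': [41, 40], 'count': 2}
After line 2 (append 41 + 40 = 81): data = {'items': [41, 40, 81], 'count': 2}
After line 3 (count = len(items) = 3): data = {'items': [41, 40, 81], 'count': 3}

{'items': [41, 40, 81], 'count': 3}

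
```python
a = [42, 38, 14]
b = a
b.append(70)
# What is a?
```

After line 1: a = [42, 38, 14]
After line 2 (b = a is an alias, same object): a = [42, 38, 14], b = [42, 38, 14]
After line 3 (b.append mutates the shared list): a = [42, 38, 14, 70], b = [42, 38, 14, 70]

[42, 38, 14, 70]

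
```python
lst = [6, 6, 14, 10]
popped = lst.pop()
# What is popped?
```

10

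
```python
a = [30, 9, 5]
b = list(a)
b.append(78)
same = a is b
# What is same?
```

After line 1: a = [30, 9, 5]
After line 2 (b = list(a) is a shallow copy, new object): a = [30, 9, 5], b = [30, 9, 5]
After line 3 (append only mutates b): a = [30, 9, 5], b = [30, 9, 5, 78]
After line 4 (same = a is b; different objects -> False): same = False

False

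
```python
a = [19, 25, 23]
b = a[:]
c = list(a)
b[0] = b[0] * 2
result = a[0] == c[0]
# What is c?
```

After line 1: a = [19, 25, 23]
After line 2 (b = a[:], copy): a = [19, 25, 23], b = [19, 25, 23]
After line 3 (c = list(a) is a copy, new object): c = [19, 25, 23]
After line 4 (b[0] = 19 * 2 = 38; only b mutates (copy)): a = [19, 25, 23], b = [38, 25, 23], c = [19, 25, 23]
After line 5 (a[0] = 19, c[0] = 19; result = True)

[19, 25, 23]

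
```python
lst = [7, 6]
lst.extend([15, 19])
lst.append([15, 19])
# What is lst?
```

After line 1: lst = [7, 6]
After line 2 (extend unpacks [15, 19]): lst = [7, 6, 15, 19]
After line 3 (append adds [15, 19] as single element): lst = [7, 6, 15, 19, [15, 19]]

[7, 6, 15, 19, [15, 19]]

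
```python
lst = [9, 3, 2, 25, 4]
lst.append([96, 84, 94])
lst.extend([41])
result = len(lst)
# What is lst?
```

After line 1: lst = [9, 3, 2, 25, 4]
After line 2 (append adds [96, 84, 94] as single element): lst = [9, 3, 2, 25, 4, [96, 84, 94]]
After line 3 (extend unpacks [41], adds 41): lst = [9, 3, 2, 25, 4, [96, 84, 94], 41]
After line 4: result = len(lst) = 7

[9, 3, 2, 25, 4, [96, 84, 94], 41]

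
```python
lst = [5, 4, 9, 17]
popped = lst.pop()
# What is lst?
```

[5, 4, 9]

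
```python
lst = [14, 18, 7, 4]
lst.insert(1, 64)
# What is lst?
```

[14, 64, 18, 7, 4]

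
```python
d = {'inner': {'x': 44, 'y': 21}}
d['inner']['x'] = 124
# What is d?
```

After line 1: d = {'inner': {'x': 44, 'y': 21}}
After line 2 (inner x overwritten): d = {'inner': {'x': 124, 'y': 21}}

{'inner': {'x': 124, 'y': 21}}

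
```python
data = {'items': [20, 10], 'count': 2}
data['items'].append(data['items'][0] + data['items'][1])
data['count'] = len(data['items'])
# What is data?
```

After line 1: data = {'items': [20, 10], 'count': 2}
After line 2 (append 20 + 10 = 30): data = {'items': [20, 10, 30], 'count': 2}
After line 3 (count = len(items) = 3): data = {'items': [20, 10, 30], 'count': 3}

{'items': [20, 10, 30], 'count': 3}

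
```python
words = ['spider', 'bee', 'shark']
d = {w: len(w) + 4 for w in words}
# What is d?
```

{'spider': 10, 'bee': 7, 'shark': 9}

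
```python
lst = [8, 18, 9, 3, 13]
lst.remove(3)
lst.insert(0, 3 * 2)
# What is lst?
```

After line 1: lst = [8, 18, 9, 3, 13]
After line 2 (remove first 3): lst = [8, 18, 9, 13]
After line 3 (insert 6 at index 0): lst = [6, 8, 18, 9, 13]

[6, 8, 18, 9, 13]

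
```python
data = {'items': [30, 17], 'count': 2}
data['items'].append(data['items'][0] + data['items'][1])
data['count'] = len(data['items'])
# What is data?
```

After line 1: data = {'items': [30, 17], 'count': 2}
After line 2 (append 30 + 17 = 47): data = {'items': [30, 17, 47], 'count': 2}
After line 3 (count = len(items) = 3): data = {'items': [30, 17, 47], 'count': 3}

{'items': [30, 17, 47], 'count': 3}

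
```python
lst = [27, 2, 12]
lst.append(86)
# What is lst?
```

[27, 2, 12, 86]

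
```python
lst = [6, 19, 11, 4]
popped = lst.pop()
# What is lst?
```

[6, 19, 11]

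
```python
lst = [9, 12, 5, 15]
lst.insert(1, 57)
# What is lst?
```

[9, 57, 12, 5, 15]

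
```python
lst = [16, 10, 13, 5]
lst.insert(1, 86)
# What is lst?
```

[16, 86, 10, 13, 5]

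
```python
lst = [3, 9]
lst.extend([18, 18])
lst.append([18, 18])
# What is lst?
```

After line 1: lst = [3, 9]
After line 2 (extend unpacks [18, 18]): lst = [3, 9, 18, 18]
After line 3 (append adds [18, 18] as single element): lst = [3, 9, 18, 18, [18, 18]]

[3, 9, 18, 18, [18, 18]]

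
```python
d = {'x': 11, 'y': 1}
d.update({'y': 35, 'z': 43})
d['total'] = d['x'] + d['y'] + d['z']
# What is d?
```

After line 1: d = {'x': 11, 'y': 1}
After line 2 (y overwritten, z added): d = {'x': 11, 'y': 35, 'z': 43}
After line 3 (total = 11 + 35 + 43 = 89): d = {'x': 11, 'y': 35, 'z': 43, 'total': 89}

{'x': 11, 'y': 35, 'z': 43, 'total': 89}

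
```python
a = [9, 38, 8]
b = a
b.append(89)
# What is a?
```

After line 1: a = [9, 38, 8]
After line 2 (b = a is an alias, same object): a = [9, 38, 8], b = [9, 38, 8]
After line 3 (b.append mutates the shared list): a = [9, 38, 8, 89], b = [9, 38, 8, 89]

[9, 38, 8, 89]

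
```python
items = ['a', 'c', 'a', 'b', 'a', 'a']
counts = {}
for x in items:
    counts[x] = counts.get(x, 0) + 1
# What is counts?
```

Initial: counts = {}, items = ['a', 'c', 'a', 'b', 'a', 'a']
See 'a': counts = {'a': 1}
See 'c': counts = {'a': 1, 'c': 1}
See 'a': counts = {'a': 2, 'c': 1}
See 'b': counts = {'a': 2, 'c': 1, 'b': 1}
See 'a': counts = {'a': 3, 'c': 1, 'b': 1}
See 'a': counts = {'a': 4, 'c': 1, 'b': 1}

{'a': 4, 'c': 1, 'b': 1}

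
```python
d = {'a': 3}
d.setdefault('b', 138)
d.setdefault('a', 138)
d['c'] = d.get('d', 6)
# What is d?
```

After line 1: d = {'a': 3}
After line 2 (setdefault adds 'b'=138): d = {'a': 3, 'b': 138}
After line 3 (setdefault 'a' no-op, already exists): d = {'a': 3, 'b': 138}
After line 4 (get('d', 6) returns default since 'd' not in d): d = {'a': 3, 'b': 138, 'c': 6}

{'a': 3, 'b': 138, 'c': 6}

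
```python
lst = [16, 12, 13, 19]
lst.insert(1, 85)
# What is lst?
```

[16, 85, 12, 13, 19]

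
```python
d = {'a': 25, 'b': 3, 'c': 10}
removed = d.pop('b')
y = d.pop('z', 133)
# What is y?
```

After line 1: d = {'a': 25, 'b': 3, 'c': 10}
After line 2 (pop 'b' returns 3): d = {'a': 25, 'c': 10}, removed = 3
After line 3 (pop 'z' missing, returns default 133): d = {'a': 25, 'c': 10}, y = 133

133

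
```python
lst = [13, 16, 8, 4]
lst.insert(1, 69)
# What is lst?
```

[13, 69, 16, 8, 4]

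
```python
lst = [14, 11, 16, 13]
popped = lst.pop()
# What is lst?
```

[14, 11, 16]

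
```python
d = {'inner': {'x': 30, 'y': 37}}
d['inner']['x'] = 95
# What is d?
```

After line 1: d = {'inner': {'x': 30, 'y': 37}}
After line 2 (inner x overwritten): d = {'inner': {'x': 95, 'y': 37}}

{'inner': {'x': 95, 'y': 37}}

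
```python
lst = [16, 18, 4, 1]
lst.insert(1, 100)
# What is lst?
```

[16, 100, 18, 4, 1]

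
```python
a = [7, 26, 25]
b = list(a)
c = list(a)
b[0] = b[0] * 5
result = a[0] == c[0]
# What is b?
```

After line 1: a = [7, 26, 25]
After line 2 (b = list(a), copy): a = [7, 26, 25], b = [7, 26, 25]
After line 3 (c = list(a) is a copy, new object): c = [7, 26, 25]
After line 4 (b[0] = 7 * 5 = 35; only b mutates (copy)): a = [7, 26, 25], b = [35, 26, 25], c = [7, 26, 25]
After line 5 (a[0] = 7, c[0] = 7; result = True)

[35, 26, 25]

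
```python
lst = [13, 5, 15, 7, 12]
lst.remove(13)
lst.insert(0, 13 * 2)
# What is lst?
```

After line 1: lst = [13, 5, 15, 7, 12]
After line 2 (remove first 13): lst = [5, 15, 7, 12]
After line 3 (insert 26 at index 0): lst = [26, 5, 15, 7, 12]

[26, 5, 15, 7, 12]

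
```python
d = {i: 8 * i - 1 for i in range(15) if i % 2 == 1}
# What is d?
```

{1: 7, 3: 23, 5: 39, 7: 55, 9: 71, 11: 87, 13: 103}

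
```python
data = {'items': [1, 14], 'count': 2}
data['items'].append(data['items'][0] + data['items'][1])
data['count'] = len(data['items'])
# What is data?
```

After line 1: data = {'items': [1, 14], 'count': 2}
After line 2 (append 1 + 14 = 15): data = {'items': [1, 14, 15], 'count': 2}
After line 3 (count = len(items) = 3): data = {'items': [1, 14, 15], 'count': 3}

{'items': [1, 14, 15], 'count': 3}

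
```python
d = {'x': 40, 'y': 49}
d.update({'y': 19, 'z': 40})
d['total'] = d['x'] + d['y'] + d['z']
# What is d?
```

After line 1: d = {'x': 40, 'y': 49}
After line 2 (y overwritten, z added): d = {'x': 40, 'y': 19, 'z': 40}
After line 3 (total = 40 + 19 + 40 = 99): d = {'x': 40, 'y': 19, 'z': 40, 'total': 99}

{'x': 40, 'y': 19, 'z': 40, 'total': 99}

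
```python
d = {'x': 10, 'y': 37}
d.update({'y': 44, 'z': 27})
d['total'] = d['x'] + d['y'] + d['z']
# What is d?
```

After line 1: d = {'x': 10, 'y': 37}
After line 2 (y overwritten, z added): d = {'x': 10, 'y': 44, 'z': 27}
After line 3 (total = 10 + 44 + 27 = 81): d = {'x': 10, 'y': 44, 'z': 27, 'total': 81}

{'x': 10, 'y': 44, 'z': 27, 'total': 81}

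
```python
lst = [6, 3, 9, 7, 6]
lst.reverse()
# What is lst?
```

[6, 7, 9, 3, 6]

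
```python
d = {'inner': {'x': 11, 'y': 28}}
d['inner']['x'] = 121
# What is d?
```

After line 1: d = {'inner': {'x': 11, 'y': 28}}
After line 2 (inner x overwritten): d = {'inner': {'x': 121, 'y': 28}}

{'inner': {'x': 121, 'y': 28}}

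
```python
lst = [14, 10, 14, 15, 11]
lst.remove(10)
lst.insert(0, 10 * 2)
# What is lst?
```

After line 1: lst = [14, 10, 14, 15, 11]
After line 2 (remove first 10): lst = [14, 14, 15, 11]
After line 3 (insert 20 at index 0): lst = [20, 14, 14, 15, 11]

[20, 14, 14, 15, 11]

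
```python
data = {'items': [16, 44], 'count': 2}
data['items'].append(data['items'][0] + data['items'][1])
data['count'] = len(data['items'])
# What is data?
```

After line 1: data = {'items': [16, 44], 'count': 2}
After line 2 (append 16 + 44 = 60): data = {'items': [16, 44, 60], 'count': 2}
After line 3 (count = len(items) = 3): data = {'items': [16, 44, 60], 'count': 3}

{'items': [16, 44, 60], 'count': 3}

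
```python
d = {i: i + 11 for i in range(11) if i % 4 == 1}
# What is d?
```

{1: 12, 5: 16, 9: 20}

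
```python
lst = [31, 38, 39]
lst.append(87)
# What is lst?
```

[31, 38, 39, 87]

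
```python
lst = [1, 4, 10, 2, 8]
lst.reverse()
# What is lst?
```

[8, 2, 10, 4, 1]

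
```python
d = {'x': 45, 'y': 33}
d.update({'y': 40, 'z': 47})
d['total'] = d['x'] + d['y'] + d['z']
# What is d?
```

After line 1: d = {'x': 45, 'y': 33}
After line 2 (y overwritten, z added): d = {'x': 45, 'y': 40, 'z': 47}
After line 3 (total = 45 + 40 + 47 = 132): d = {'x': 45, 'y': 40, 'z': 47, 'total': 132}

{'x': 45, 'y': 40, 'z': 47, 'total': 132}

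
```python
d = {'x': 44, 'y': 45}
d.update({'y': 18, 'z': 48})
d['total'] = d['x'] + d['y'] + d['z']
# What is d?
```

After line 1: d = {'x': 44, 'y': 45}
After line 2 (y overwritten, z added): d = {'x': 44, 'y': 18, 'z': 48}
After line 3 (total = 44 + 18 + 48 = 110): d = {'x': 44, 'y': 18, 'z': 48, 'total': 110}

{'x': 44, 'y': 18, 'z': 48, 'total': 110}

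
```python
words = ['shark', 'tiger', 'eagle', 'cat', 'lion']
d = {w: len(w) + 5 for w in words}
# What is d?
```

{'shark': 10, 'tiger': 10, 'eagle': 10, 'cat': 8, 'lion': 9}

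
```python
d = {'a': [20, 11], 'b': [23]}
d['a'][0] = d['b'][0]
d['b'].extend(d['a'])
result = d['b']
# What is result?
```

After line 1: d = {'a': [20, 11], 'b': [23]}
After line 2 (a[0] = b[0] = 23): d = {'a': [23, 11], 'b': [23]}
After line 3 (b.extend(a) appends [23, 11]): d = {'a': [23, 11], 'b': [23, 23, 11]}
After line 4: result = d['b'] = [23, 23, 11]

[23, 23, 11]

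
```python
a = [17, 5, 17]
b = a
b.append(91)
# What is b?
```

After line 1: a = [17, 5, 17]
After line 2 (b = a is an alias, same object): a = [17, 5, 17], b = [17, 5, 17]
After line 3 (b.append mutates the shared list): a = [17, 5, 17, 91], b = [17, 5, 17, 91]

[17, 5, 17, 91]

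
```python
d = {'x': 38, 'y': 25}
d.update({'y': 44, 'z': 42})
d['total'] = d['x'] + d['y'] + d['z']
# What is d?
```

After line 1: d = {'x': 38, 'y': 25}
After line 2 (y overwritten, z added): d = {'x': 38, 'y': 44, 'z': 42}
After line 3 (total = 38 + 44 + 42 = 124): d = {'x': 38, 'y': 44, 'z': 42, 'total': 124}

{'x': 38, 'y': 44, 'z': 42, 'total': 124}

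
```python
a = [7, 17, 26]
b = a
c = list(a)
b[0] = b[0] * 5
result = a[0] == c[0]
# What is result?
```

After line 1: a = [7, 17, 26]
After line 2 (b = a, alias): a = [7, 17, 26], b = [7, 17, 26]
After line 3 (c = list(a) is a copy, new object): c = [7, 17, 26]
After line 4 (b[0] = 7 * 5 = 35; mutates shared a/b): a = b = [35, 17, 26], c = [7, 17, 26]
After line 5 (a[0] = 35, c[0] = 7; result = False)

False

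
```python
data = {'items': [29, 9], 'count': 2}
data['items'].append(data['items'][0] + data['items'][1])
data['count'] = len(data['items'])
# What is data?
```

After line 1: data = {'items': [29, 9], 'count': 2}
After line 2 (append 29 + 9 = 38): data = {'items': [29, 9, 38], 'count': 2}
After line 3 (count = len(items) = 3): data = {'items': [29, 9, 38], 'count': 3}

{'items': [29, 9, 38], 'count': 3}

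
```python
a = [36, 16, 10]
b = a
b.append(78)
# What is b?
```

After line 1: a = [36, 16, 10]
After line 2 (b = a is an alias, same object): a = [36, 16, 10], b = [36, 16, 10]
After line 3 (b.append mutates the shared list): a = [36, 16, 10, 78], b = [36, 16, 10, 78]

[36, 16, 10, 78]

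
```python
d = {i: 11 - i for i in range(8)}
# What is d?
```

{0: 11, 1: 10, 2: 9, 3: 8, 4: 7, 5: 6, 6: 5, 7: 4}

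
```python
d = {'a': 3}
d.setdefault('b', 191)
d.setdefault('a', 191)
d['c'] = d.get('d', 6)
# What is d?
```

After line 1: d = {'a': 3}
After line 2 (setdefault adds 'b'=191): d = {'a': 3, 'b': 191}
After line 3 (setdefault 'a' no-op, already exists): d = {'a': 3, 'b': 191}
After line 4 (get('d', 6) returns default since 'd' not in d): d = {'a': 3, 'b': 191, 'c': 6}

{'a': 3, 'b': 191, 'c': 6}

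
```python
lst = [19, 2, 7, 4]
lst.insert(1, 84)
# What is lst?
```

[19, 84, 2, 7, 4]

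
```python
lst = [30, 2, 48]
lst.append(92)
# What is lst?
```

[30, 2, 48, 92]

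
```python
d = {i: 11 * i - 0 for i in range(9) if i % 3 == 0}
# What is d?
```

{0: 0, 3: 33, 6: 66}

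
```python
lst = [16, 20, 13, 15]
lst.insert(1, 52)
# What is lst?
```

[16, 52, 20, 13, 15]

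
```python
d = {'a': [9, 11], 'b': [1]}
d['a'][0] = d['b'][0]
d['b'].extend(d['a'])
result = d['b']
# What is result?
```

After line 1: d = {'a': [9, 11], 'b': [1]}
After line 2 (a[0] = b[0] = 1): d = {'a': [1, 11], 'b': [1]}
After line 3 (b.extend(a) appends [1, 11]): d = {'a': [1, 11], 'b': [1, 1, 11]}
After line 4: result = d['b'] = [1, 1, 11]

[1, 1, 11]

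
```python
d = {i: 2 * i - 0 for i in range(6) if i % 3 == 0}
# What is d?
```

{0: 0, 3: 6}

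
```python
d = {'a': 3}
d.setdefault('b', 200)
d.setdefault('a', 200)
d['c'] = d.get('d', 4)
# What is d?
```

After line 1: d = {'a': 3}
After line 2 (setdefault adds 'b'=200): d = {'a': 3, 'b': 200}
After line 3 (setdefault 'a' no-op, already exists): d = {'a': 3, 'b': 200}
After line 4 (get('d', 4) returns default since 'd' not in d): d = {'a': 3, 'b': 200, 'c': 4}

{'a': 3, 'b': 200, 'c': 4}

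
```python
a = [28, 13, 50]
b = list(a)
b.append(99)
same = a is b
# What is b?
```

After line 1: a = [28, 13, 50]
After line 2 (b = list(a) is a shallow copy, new object): a = [28, 13, 50], b = [28, 13, 50]
After line 3 (append only mutates b): a = [28, 13, 50], b = [28, 13, 50, 99]
After line 4 (same = a is b; different objects -> False): same = False

[28, 13, 50, 99]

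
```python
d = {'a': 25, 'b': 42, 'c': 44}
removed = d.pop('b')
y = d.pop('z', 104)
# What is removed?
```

After line 1: d = {'a': 25, 'b': 42, 'c': 44}
After line 2 (pop 'b' returns 42): d = {'a': 25, 'c': 44}, removed = 42
After line 3 (pop 'z' missing, returns default 104): d = {'a': 25, 'c': 44}, y = 104

42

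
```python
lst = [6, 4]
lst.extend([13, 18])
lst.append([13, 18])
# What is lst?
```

After line 1: lst = [6, 4]
After line 2 (extend unpacks [13, 18]): lst = [6, 4, 13, 18]
After line 3 (append adds [13, 18] as single element): lst = [6, 4, 13, 18, [13, 18]]

[6, 4, 13, 18, [13, 18]]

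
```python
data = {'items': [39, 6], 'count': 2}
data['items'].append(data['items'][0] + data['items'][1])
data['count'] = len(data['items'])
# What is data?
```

After line 1: data = {'items': [39, 6], 'count': 2}
After line 2 (append 39 + 6 = 45): data = {'items': [39, 6, 45], 'count': 2}
After line 3 (count = len(items) = 3): data = {'items': [39, 6, 45], 'count': 3}

{'items': [39, 6, 45], 'count': 3}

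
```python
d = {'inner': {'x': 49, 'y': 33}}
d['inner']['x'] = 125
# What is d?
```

After line 1: d = {'inner': {'x': 49, 'y': 33}}
After line 2 (inner x overwritten): d = {'inner': {'x': 125, 'y': 33}}

{'inner': {'x': 125, 'y': 33}}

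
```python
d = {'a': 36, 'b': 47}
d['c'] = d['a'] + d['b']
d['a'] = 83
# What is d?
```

After line 1: d = {'a': 36, 'b': 47}
After line 2 (d['c'] = 36 + 47): d = {'a': 36, 'b': 47, 'c': 83}
After line 3: d = {'a': 83, 'b': 47, 'c': 83}

{'a': 83, 'b': 47, 'c': 83}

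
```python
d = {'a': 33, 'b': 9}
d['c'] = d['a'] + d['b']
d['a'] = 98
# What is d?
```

After line 1: d = {'a': 33, 'b': 9}
After line 2 (d['c'] = 33 + 9): d = {'a': 33, 'b': 9, 'c': 42}
After line 3: d = {'a': 98, 'b': 9, 'c': 42}

{'a': 98, 'b': 9, 'c': 42}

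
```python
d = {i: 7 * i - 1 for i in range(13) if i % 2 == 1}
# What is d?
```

{1: 6, 3: 20, 5: 34, 7: 48, 9: 62, 11: 76}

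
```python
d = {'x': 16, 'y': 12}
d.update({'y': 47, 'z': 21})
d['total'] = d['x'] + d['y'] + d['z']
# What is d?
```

After line 1: d = {'x': 16, 'y': 12}
After line 2 (y overwritten, z added): d = {'x': 16, 'y': 47, 'z': 21}
After line 3 (total = 16 + 47 + 21 = 84): d = {'x': 16, 'y': 47, 'z': 21, 'total': 84}

{'x': 16, 'y': 47, 'z': 21, 'total': 84}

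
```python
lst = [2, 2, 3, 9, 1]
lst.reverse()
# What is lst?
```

[1, 9, 3, 2, 2]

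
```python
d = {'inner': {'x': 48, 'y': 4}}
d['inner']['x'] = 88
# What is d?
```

After line 1: d = {'inner': {'x': 48, 'y': 4}}
After line 2 (inner x overwritten): d = {'inner': {'x': 88, 'y': 4}}

{'inner': {'x': 88, 'y': 4}}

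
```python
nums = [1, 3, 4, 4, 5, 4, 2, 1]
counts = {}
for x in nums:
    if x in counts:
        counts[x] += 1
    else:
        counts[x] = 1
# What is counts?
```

Initial: counts = {}, nums = [1, 3, 4, 4, 5, 4, 2, 1]
See 1: counts = {1: 1}
See 3: counts = {1: 1, 3: 1}
See 4: counts = {1: 1, 3: 1, 4: 1}
See 4: counts = {1: 1, 3: 1, 4: 2}
See 5: counts = {1: 1, 3: 1, 4: 2, 5: 1}
See 4: counts = {1: 1, 3: 1, 4: 3, 5: 1}
See 2: counts = {1: 1, 3: 1, 4: 3, 5: 1, 2: 1}
See 1: counts = {1: 2, 3: 1, 4: 3, 5: 1, 2: 1}

{1: 2, 3: 1, 4: 3, 5: 1, 2: 1}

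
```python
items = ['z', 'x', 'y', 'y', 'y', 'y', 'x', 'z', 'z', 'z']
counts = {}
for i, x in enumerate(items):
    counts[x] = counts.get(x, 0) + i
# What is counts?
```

Initial: counts = {}, items = ['z', 'x', 'y', 'y', 'y', 'y', 'x', 'z', 'z', 'z']
i=0, x='z': counts = {'z': 0}
i=1, x='x': counts = {'z': 0, 'x': 1}
i=2, x='y': counts = {'z': 0, 'x': 1, 'y': 2}
i=3, x='y': counts = {'z': 0, 'x': 1, 'y': 5}
i=4, x='y': counts = {'z': 0, 'x': 1, 'y': 9}
i=5, x='y': counts = {'z': 0, 'x': 1, 'y': 14}
i=6, x='x': counts = {'z': 0, 'x': 7, 'y': 14}
i=7, x='z': counts = {'z': 7, 'x': 7, 'y': 14}
i=8, x='z': counts = {'z': 15, 'x': 7, 'y': 14}
i=9, x='z': counts = {'z': 24, 'x': 7, 'y': 14}

{'z': 24, 'x': 7, 'y': 14}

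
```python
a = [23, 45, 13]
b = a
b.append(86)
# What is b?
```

After line 1: a = [23, 45, 13]
After line 2 (b = a is an alias, same object): a = [23, 45, 13], b = [23, 45, 13]
After line 3 (b.append mutates the shared list): a = [23, 45, 13, 86], b = [23, 45, 13, 86]

[23, 45, 13, 86]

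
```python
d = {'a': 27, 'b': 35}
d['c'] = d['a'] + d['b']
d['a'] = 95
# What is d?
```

After line 1: d = {'a': 27, 'b': 35}
After line 2 (d['c'] = 27 + 35): d = {'a': 27, 'b': 35, 'c': 62}
After line 3: d = {'a': 95, 'b': 35, 'c': 62}

{'a': 95, 'b': 35, 'c': 62}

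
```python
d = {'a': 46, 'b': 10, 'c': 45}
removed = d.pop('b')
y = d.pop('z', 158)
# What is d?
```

After line 1: d = {'a': 46, 'b': 10, 'c': 45}
After line 2 (pop 'b' returns 10): d = {'a': 46, 'c': 45}, removed = 10
After line 3 (pop 'z' missing, returns default 158): d = {'a': 46, 'c': 45}, y = 158

{'a': 46, 'c': 45}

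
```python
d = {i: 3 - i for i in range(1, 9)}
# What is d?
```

{1: 2, 2: 1, 3: 0, 4: -1, 5: -2, 6: -3, 7: -4, 8: -5}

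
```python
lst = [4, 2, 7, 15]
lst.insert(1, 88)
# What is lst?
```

[4, 88, 2, 7, 15]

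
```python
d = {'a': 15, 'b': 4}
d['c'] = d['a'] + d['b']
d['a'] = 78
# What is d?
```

After line 1: d = {'a': 15, 'b': 4}
After line 2 (d['c'] = 15 + 4): d = {'a': 15, 'b': 4, 'c': 19}
After line 3: d = {'a': 78, 'b': 4, 'c': 19}

{'a': 78, 'b': 4, 'c': 19}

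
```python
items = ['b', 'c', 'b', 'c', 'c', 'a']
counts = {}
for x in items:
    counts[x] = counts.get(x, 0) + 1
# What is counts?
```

Initial: counts = {}, items = ['b', 'c', 'b', 'c', 'c', 'a']
See 'b': counts = {'b': 1}
See 'c': counts = {'b': 1, 'c': 1}
See 'b': counts = {'b': 2, 'c': 1}
See 'c': counts = {'b': 2, 'c': 2}
See 'c': counts = {'b': 2, 'c': 3}
See 'a': counts = {'b': 2, 'c': 3, 'a': 1}

{'b': 2, 'c': 3, 'a': 1}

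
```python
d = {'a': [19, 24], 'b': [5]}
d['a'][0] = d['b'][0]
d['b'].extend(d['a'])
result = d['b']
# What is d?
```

After line 1: d = {'a': [19, 24], 'b': [5]}
After line 2 (a[0] = b[0] = 5): d = {'a': [5, 24], 'b': [5]}
After line 3 (b.extend(a) appends [5, 24]): d = {'a': [5, 24], 'b': [5, 5, 24]}
After line 4: result = d['b'] = [5, 5, 24]

{'a': [5, 24], 'b': [5, 5, 24]}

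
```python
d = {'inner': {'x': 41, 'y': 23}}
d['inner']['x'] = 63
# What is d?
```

After line 1: d = {'inner': {'x': 41, 'y': 23}}
After line 2 (inner x overwritten): d = {'inner': {'x': 63, 'y': 23}}

{'inner': {'x': 63, 'y': 23}}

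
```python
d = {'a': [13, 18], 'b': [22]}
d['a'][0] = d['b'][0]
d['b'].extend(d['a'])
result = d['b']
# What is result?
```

After line 1: d = {'a': [13, 18], 'b': [22]}
After line 2 (a[0] = b[0] = 22): d = {'a': [22, 18], 'b': [22]}
After line 3 (b.extend(a) appends [22, 18]): d = {'a': [22, 18], 'b': [22, 22, 18]}
After line 4: result = d['b'] = [22, 22, 18]

[22, 22, 18]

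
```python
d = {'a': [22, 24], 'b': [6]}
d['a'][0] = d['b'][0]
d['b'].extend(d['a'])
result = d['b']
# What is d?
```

After line 1: d = {'a': [22, 24], 'b': [6]}
After line 2 (a[0] = b[0] = 6): d = {'a': [6, 24], 'b': [6]}
After line 3 (b.extend(a) appends [6, 24]): d = {'a': [6, 24], 'b': [6, 6, 24]}
After line 4: result = d['b'] = [6, 6, 24]

{'a': [6, 24], 'b': [6, 6, 24]}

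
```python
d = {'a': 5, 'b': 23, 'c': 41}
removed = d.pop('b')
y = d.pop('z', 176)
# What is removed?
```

After line 1: d = {'a': 5, 'b': 23, 'c': 41}
After line 2 (pop 'b' returns 23): d = {'a': 5, 'c': 41}, removed = 23
After line 3 (pop 'z' missing, returns default 176): d = {'a': 5, 'c': 41}, y = 176

23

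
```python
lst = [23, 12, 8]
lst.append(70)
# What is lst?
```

[23, 12, 8, 70]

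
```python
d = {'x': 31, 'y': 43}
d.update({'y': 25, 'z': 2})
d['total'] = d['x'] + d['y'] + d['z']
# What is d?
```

After line 1: d = {'x': 31, 'y': 43}
After line 2 (y overwritten, z added): d = {'x': 31, 'y': 25, 'z': 2}
After line 3 (total = 31 + 25 + 2 = 58): d = {'x': 31, 'y': 25, 'z': 2, 'total': 58}

{'x': 31, 'y': 25, 'z': 2, 'total': 58}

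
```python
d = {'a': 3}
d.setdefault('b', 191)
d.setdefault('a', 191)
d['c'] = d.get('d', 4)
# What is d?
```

After line 1: d = {'a': 3}
After line 2 (setdefault adds 'b'=191): d = {'a': 3, 'b': 191}
After line 3 (setdefault 'a' no-op, already exists): d = {'a': 3, 'b': 191}
After line 4 (get('d', 4) returns default since 'd' not in d): d = {'a': 3, 'b': 191, 'c': 4}

{'a': 3, 'b': 191, 'c': 4}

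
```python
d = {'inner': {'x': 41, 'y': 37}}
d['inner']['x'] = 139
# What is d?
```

After line 1: d = {'inner': {'x': 41, 'y': 37}}
After line 2 (inner x overwritten): d = {'inner': {'x': 139, 'y': 37}}

{'inner': {'x': 139, 'y': 37}}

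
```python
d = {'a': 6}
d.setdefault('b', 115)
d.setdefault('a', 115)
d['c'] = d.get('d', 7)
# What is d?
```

After line 1: d = {'a': 6}
After line 2 (setdefault adds 'b'=115): d = {'a': 6, 'b': 115}
After line 3 (setdefault 'a' no-op, already exists): d = {'a': 6, 'b': 115}
After line 4 (get('d', 7) returns default since 'd' not in d): d = {'a': 6, 'b': 115, 'c': 7}

{'a': 6, 'b': 115, 'c': 7}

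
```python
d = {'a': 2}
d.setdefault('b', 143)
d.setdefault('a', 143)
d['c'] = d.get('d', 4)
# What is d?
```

After line 1: d = {'a': 2}
After line 2 (setdefault adds 'b'=143): d = {'a': 2, 'b': 143}
After line 3 (setdefault 'a' no-op, already exists): d = {'a': 2, 'b': 143}
After line 4 (get('d', 4) returns default since 'd' not in d): d = {'a': 2, 'b': 143, 'c': 4}

{'a': 2, 'b': 143, 'c': 4}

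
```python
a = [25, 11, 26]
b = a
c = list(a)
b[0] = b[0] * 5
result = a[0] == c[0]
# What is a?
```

After line 1: a = [25, 11, 26]
After line 2 (b = a, alias): a = [25, 11, 26], b = [25, 11, 26]
After line 3 (c = list(a) is a copy, new object): c = [25, 11, 26]
After line 4 (b[0] = 25 * 5 = 125; mutates shared a/b): a = b = [125, 11, 26], c = [25, 11, 26]
After line 5 (a[0] = 125, c[0] = 25; result = False)

[125, 11, 26]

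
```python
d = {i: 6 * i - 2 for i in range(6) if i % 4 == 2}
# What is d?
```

{2: 10}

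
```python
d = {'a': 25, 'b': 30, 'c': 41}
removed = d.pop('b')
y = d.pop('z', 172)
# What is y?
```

After line 1: d = {'a': 25, 'b': 30, 'c': 41}
After line 2 (pop 'b' returns 30): d = {'a': 25, 'c': 41}, removed = 30
After line 3 (pop 'z' missing, returns default 172): d = {'a': 25, 'c': 41}, y = 172

172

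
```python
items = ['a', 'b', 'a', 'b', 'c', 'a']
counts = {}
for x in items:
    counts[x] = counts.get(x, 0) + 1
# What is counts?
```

Initial: counts = {}, items = ['a', 'b', 'a', 'b', 'c', 'a']
See 'a': counts = {'a': 1}
See 'b': counts = {'a': 1, 'b': 1}
See 'a': counts = {'a': 2, 'b': 1}
See 'b': counts = {'a': 2, 'b': 2}
See 'c': counts = {'a': 2, 'b': 2, 'c': 1}
See 'a': counts = {'a': 3, 'b': 2, 'c': 1}

{'a': 3, 'b': 2, 'c': 1}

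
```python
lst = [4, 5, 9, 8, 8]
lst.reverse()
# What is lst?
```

[8, 8, 9, 5, 4]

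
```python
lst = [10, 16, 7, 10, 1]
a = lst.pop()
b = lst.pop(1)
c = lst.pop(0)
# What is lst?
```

After line 1: lst = [10, 16, 7, 10, 1]
After line 2 (pop() -> a = 1): lst = [10, 16, 7, 10]
After line 3 (pop(1) -> b = 16): lst = [10, 7, 10]
After line 4 (pop(0) -> c = 10): lst = [7, 10]

[7, 10]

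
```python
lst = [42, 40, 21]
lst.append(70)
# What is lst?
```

[42, 40, 21, 70]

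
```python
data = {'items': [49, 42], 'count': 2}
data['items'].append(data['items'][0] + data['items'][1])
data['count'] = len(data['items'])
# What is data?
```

After line 1: data = {'items': [49, 42], 'count': 2}
After line 2 (append 49 + 42 = 91): data = {'items': [49, 42, 91], 'count': 2}
After line 3 (count = len(items) = 3): data = {'items': [49, 42, 91], 'count': 3}

{'items': [49, 42, 91], 'count': 3}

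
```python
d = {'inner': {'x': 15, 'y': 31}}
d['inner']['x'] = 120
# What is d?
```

After line 1: d = {'inner': {'x': 15, 'y': 31}}
After line 2 (inner x overwritten): d = {'inner': {'x': 120, 'y': 31}}

{'inner': {'x': 120, 'y': 31}}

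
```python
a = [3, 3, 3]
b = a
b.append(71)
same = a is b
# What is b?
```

After line 1: a = [3, 3, 3]
After line 2 (b = a is an alias, same object): a = [3, 3, 3], b = [3, 3, 3]
After line 3 (b.append mutates the shared list): a = [3, 3, 3, 71], b = [3, 3, 3, 71]
After line 4 (same = a is b; same object -> True): same = True

[3, 3, 3, 71]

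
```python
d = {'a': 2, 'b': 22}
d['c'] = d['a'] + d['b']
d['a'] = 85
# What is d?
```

After line 1: d = {'a': 2, 'b': 22}
After line 2 (d['c'] = 2 + 22): d = {'a': 2, 'b': 22, 'c': 24}
After line 3: d = {'a': 85, 'b': 22, 'c': 24}

{'a': 85, 'b': 22, 'c': 24}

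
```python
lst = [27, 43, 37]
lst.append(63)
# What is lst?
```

[27, 43, 37, 63]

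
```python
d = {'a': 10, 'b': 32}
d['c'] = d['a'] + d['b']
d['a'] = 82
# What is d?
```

After line 1: d = {'a': 10, 'b': 32}
After line 2 (d['c'] = 10 + 32): d = {'a': 10, 'b': 32, 'c': 42}
After line 3: d = {'a': 82, 'b': 32, 'c': 42}

{'a': 82, 'b': 32, 'c': 42}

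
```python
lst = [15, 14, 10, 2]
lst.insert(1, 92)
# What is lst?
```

[15, 92, 14, 10, 2]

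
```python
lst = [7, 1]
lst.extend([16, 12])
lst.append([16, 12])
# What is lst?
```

After line 1: lst = [7, 1]
After line 2 (extend unpacks [16, 12]): lst = [7, 1, 16, 12]
After line 3 (append adds [16, 12] as single element): lst = [7, 1, 16, 12, [16, 12]]

[7, 1, 16, 12, [16, 12]]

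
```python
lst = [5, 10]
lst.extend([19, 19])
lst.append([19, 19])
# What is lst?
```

After line 1: lst = [5, 10]
After line 2 (extend unpacks [19, 19]): lst = [5, 10, 19, 19]
After line 3 (append adds [19, 19] as single element): lst = [5, 10, 19, 19, [19, 19]]

[5, 10, 19, 19, [19, 19]]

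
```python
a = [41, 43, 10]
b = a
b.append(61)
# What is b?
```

After line 1: a = [41, 43, 10]
After line 2 (b = a is an alias, same object): a = [41, 43, 10], b = [41, 43, 10]
After line 3 (b.append mutates the shared list): a = [41, 43, 10, 61], b = [41, 43, 10, 61]

[41, 43, 10, 61]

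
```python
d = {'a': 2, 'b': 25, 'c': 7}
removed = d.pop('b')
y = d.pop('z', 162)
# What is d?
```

After line 1: d = {'a': 2, 'b': 25, 'c': 7}
After line 2 (pop 'b' returns 25): d = {'a': 2, 'c': 7}, removed = 25
After line 3 (pop 'z' missing, returns default 162): d = {'a': 2, 'c': 7}, y = 162

{'a': 2, 'c': 7}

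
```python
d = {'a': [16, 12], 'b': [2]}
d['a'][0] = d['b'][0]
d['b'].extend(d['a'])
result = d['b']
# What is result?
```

After line 1: d = {'a': [16, 12], 'b': [2]}
After line 2 (a[0] = b[0] = 2): d = {'a': [2, 12], 'b': [2]}
After line 3 (b.extend(a) appends [2, 12]): d = {'a': [2, 12], 'b': [2, 2, 12]}
After line 4: result = d['b'] = [2, 2, 12]

[2, 2, 12]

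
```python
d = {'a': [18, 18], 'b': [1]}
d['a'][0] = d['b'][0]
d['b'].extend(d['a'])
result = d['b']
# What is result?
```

After line 1: d = {'a': [18, 18], 'b': [1]}
After line 2 (a[0] = b[0] = 1): d = {'a': [1, 18], 'b': [1]}
After line 3 (b.extend(a) appends [1, 18]): d = {'a': [1, 18], 'b': [1, 1, 18]}
After line 4: result = d['b'] = [1, 1, 18]

[1, 1, 18]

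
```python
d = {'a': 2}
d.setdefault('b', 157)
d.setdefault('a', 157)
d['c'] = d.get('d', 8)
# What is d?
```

After line 1: d = {'a': 2}
After line 2 (setdefault adds 'b'=157): d = {'a': 2, 'b': 157}
After line 3 (setdefault 'a' no-op, already exists): d = {'a': 2, 'b': 157}
After line 4 (get('d', 8) returns default since 'd' not in d): d = {'a': 2, 'b': 157, 'c': 8}

{'a': 2, 'b': 157, 'c': 8}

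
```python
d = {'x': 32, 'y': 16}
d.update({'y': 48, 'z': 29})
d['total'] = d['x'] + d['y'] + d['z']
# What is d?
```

After line 1: d = {'x': 32, 'y': 16}
After line 2 (y overwritten, z added): d = {'x': 32, 'y': 48, 'z': 29}
After line 3 (total = 32 + 48 + 29 = 109): d = {'x': 32, 'y': 48, 'z': 29, 'total': 109}

{'x': 32, 'y': 48, 'z': 29, 'total': 109}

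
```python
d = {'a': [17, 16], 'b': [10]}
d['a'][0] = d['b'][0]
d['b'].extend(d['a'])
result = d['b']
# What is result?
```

After line 1: d = {'a': [17, 16], 'b': [10]}
After line 2 (a[0] = b[0] = 10): d = {'a': [10, 16], 'b': [10]}
After line 3 (b.extend(a) appends [10, 16]): d = {'a': [10, 16], 'b': [10, 10, 16]}
After line 4: result = d['b'] = [10, 10, 16]

[10, 10, 16]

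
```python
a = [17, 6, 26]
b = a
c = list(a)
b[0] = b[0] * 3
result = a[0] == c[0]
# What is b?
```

After line 1: a = [17, 6, 26]
After line 2 (b = a, alias): a = [17, 6, 26], b = [17, 6, 26]
After line 3 (c = list(a) is a copy, new object): c = [17, 6, 26]
After line 4 (b[0] = 17 * 3 = 51; mutates shared a/b): a = b = [51, 6, 26], c = [17, 6, 26]
After line 5 (a[0] = 51, c[0] = 17; result = False)

[51, 6, 26]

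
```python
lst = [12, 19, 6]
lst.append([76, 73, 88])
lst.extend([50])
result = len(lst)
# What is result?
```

After line 1: lst = [12, 19, 6]
After line 2 (append adds [76, 73, 88] as single element): lst = [12, 19, 6, [76, 73, 88]]
After line 3 (extend unpacks [50], adds 50): lst = [12, 19, 6, [76, 73, 88], 50]
After line 4: result = len(lst) = 5

5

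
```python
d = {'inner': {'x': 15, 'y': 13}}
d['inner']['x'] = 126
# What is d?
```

After line 1: d = {'inner': {'x': 15, 'y': 13}}
After line 2 (inner x overwritten): d = {'inner': {'x': 126, 'y': 13}}

{'inner': {'x': 126, 'y': 13}}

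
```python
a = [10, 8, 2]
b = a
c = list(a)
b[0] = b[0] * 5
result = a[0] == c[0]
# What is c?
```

After line 1: a = [10, 8, 2]
After line 2 (b = a, alias): a = [10, 8, 2], b = [10, 8, 2]
After line 3 (c = list(a) is a copy, new object): c = [10, 8, 2]
After line 4 (b[0] = 10 * 5 = 50; mutates shared a/b): a = b = [50, 8, 2], c = [10, 8, 2]
After line 5 (a[0] = 50, c[0] = 10; result = False)

[10, 8, 2]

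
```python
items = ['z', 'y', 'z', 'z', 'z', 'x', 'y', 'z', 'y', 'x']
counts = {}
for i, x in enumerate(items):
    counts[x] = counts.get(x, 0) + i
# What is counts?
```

Initial: counts = {}, items = ['z', 'y', 'z', 'z', 'z', 'x', 'y', 'z', 'y', 'x']
i=0, x='z': counts = {'z': 0}
i=1, x='y': counts = {'z': 0, 'y': 1}
i=2, x='z': counts = {'z': 2, 'y': 1}
i=3, x='z': counts = {'z': 5, 'y': 1}
i=4, x='z': counts = {'z': 9, 'y': 1}
i=5, x='x': counts = {'z': 9, 'y': 1, 'x': 5}
i=6, x='y': counts = {'z': 9, 'y': 7, 'x': 5}
i=7, x='z': counts = {'z': 16, 'y': 7, 'x': 5}
i=8, x='y': counts = {'z': 16, 'y': 15, 'x': 5}
i=9, x='x': counts = {'z': 16, 'y': 15, 'x': 14}

{'z': 16, 'y': 15, 'x': 14}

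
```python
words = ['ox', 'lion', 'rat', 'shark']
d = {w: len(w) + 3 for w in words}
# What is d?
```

{'ox': 5, 'lion': 7, 'rat': 6, 'shark': 8}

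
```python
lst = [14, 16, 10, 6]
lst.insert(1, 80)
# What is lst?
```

[14, 80, 16, 10, 6]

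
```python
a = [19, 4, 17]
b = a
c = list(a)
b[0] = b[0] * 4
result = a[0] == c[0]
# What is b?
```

After line 1: a = [19, 4, 17]
After line 2 (b = a, alias): a = [19, 4, 17], b = [19, 4, 17]
After line 3 (c = list(a) is a copy, new object): c = [19, 4, 17]
After line 4 (b[0] = 19 * 4 = 76; mutates shared a/b): a = b = [76, 4, 17], c = [19, 4, 17]
After line 5 (a[0] = 76, c[0] = 19; result = False)

[76, 4, 17]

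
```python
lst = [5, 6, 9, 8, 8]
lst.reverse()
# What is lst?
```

[8, 8, 9, 6, 5]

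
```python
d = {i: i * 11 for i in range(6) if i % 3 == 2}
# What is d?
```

{2: 22, 5: 55}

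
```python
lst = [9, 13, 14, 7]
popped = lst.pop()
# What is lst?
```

[9, 13, 14]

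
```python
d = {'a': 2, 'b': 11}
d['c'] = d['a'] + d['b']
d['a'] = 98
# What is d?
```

After line 1: d = {'a': 2, 'b': 11}
After line 2 (d['c'] = 2 + 11): d = {'a': 2, 'b': 11, 'c': 13}
After line 3: d = {'a': 98, 'b': 11, 'c': 13}

{'a': 98, 'b': 11, 'c': 13}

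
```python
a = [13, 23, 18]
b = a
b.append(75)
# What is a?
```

After line 1: a = [13, 23, 18]
After line 2 (b = a is an alias, same object): a = [13, 23, 18], b = [13, 23, 18]
After line 3 (b.append mutates the shared list): a = [13, 23, 18, 75], b = [13, 23, 18, 75]

[13, 23, 18, 75]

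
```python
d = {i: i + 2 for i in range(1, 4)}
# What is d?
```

{1: 3, 2: 4, 3: 5}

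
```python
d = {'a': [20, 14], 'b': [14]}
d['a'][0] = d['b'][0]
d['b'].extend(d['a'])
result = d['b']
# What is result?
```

After line 1: d = {'a': [20, 14], 'b': [14]}
After line 2 (a[0] = b[0] = 14): d = {'a': [14, 14], 'b': [14]}
After line 3 (b.extend(a) appends [14, 14]): d = {'a': [14, 14], 'b': [14, 14, 14]}
After line 4: result = d['b'] = [14, 14, 14]

[14, 14, 14]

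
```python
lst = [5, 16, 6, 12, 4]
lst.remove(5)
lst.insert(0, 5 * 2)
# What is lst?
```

After line 1: lst = [5, 16, 6, 12, 4]
After line 2 (remove first 5): lst = [16, 6, 12, 4]
After line 3 (insert 10 at index 0): lst = [10, 16, 6, 12, 4]

[10, 16, 6, 12, 4]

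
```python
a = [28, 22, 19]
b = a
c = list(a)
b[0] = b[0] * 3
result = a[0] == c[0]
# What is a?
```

After line 1: a = [28, 22, 19]
After line 2 (b = a, alias): a = [28, 22, 19], b = [28, 22, 19]
After line 3 (c = list(a) is a copy, new object): c = [28, 22, 19]
After line 4 (b[0] = 28 * 3 = 84; mutates shared a/b): a = b = [84, 22, 19], c = [28, 22, 19]
After line 5 (a[0] = 84, c[0] = 28; result = False)

[84, 22, 19]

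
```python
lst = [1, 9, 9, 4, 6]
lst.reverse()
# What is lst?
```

[6, 4, 9, 9, 1]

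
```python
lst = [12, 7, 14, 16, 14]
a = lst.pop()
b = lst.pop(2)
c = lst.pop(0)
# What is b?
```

After line 1: lst = [12, 7, 14, 16, 14]
After line 2 (pop() -> a = 14): lst = [12, 7, 14, 16]
After line 3 (pop(2) -> b = 14): lst = [12, 7, 16]
After line 4 (pop(0) -> c = 12): lst = [7, 16]

14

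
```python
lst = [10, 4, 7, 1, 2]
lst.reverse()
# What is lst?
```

[2, 1, 7, 4, 10]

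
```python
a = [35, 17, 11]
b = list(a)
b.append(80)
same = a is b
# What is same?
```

After line 1: a = [35, 17, 11]
After line 2 (b = list(a) is a shallow copy, new object): a = [35, 17, 11], b = [35, 17, 11]
After line 3 (append only mutates b): a = [35, 17, 11], b = [35, 17, 11, 80]
After line 4 (same = a is b; different objects -> False): same = False

False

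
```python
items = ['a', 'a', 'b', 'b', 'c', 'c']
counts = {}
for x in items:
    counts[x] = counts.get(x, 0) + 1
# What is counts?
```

Initial: counts = {}, items = ['a', 'a', 'b', 'b', 'c', 'c']
See 'a': counts = {'a': 1}
See 'a': counts = {'a': 2}
See 'b': counts = {'a': 2, 'b': 1}
See 'b': counts = {'a': 2, 'b': 2}
See 'c': counts = {'a': 2, 'b': 2, 'c': 1}
See 'c': counts = {'a': 2, 'b': 2, 'c': 2}

{'a': 2, 'b': 2, 'c': 2}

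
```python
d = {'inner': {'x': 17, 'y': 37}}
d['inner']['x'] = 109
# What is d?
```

After line 1: d = {'inner': {'x': 17, 'y': 37}}
After line 2 (inner x overwritten): d = {'inner': {'x': 109, 'y': 37}}

{'inner': {'x': 109, 'y': 37}}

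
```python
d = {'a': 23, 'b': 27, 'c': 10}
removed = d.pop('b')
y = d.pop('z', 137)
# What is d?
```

After line 1: d = {'a': 23, 'b': 27, 'c': 10}
After line 2 (pop 'b' returns 27): d = {'a': 23, 'c': 10}, removed = 27
After line 3 (pop 'z' missing, returns default 137): d = {'a': 23, 'c': 10}, y = 137

{'a': 23, 'c': 10}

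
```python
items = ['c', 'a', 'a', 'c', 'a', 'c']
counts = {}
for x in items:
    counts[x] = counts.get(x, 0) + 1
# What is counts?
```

Initial: counts = {}, items = ['c', 'a', 'a', 'c', 'a', 'c']
See 'c': counts = {'c': 1}
See 'a': counts = {'c': 1, 'a': 1}
See 'a': counts = {'c': 1, 'a': 2}
See 'c': counts = {'c': 2, 'a': 2}
See 'a': counts = {'c': 2, 'a': 3}
See 'c': counts = {'c': 3, 'a': 3}

{'c': 3, 'a': 3}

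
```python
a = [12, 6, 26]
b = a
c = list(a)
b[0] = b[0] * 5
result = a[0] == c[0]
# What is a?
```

After line 1: a = [12, 6, 26]
After line 2 (b = a, alias): a = [12, 6, 26], b = [12, 6, 26]
After line 3 (c = list(a) is a copy, new object): c = [12, 6, 26]
After line 4 (b[0] = 12 * 5 = 60; mutates shared a/b): a = b = [60, 6, 26], c = [12, 6, 26]
After line 5 (a[0] = 60, c[0] = 12; result = False)

[60, 6, 26]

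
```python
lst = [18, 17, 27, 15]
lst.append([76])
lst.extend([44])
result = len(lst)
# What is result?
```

After line 1: lst = [18, 17, 27, 15]
After line 2 (append adds [76] as single element): lst = [18, 17, 27, 15, [76]]
After line 3 (extend unpacks [44], adds 44): lst = [18, 17, 27, 15, [76], 44]
After line 4: result = len(lst) = 6

6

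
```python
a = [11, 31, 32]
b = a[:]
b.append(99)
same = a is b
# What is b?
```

After line 1: a = [11, 31, 32]
After line 2 (b = a[:] is a shallow copy, new object): a = [11, 31, 32], b = [11, 31, 32]
After line 3 (append only mutates b): a = [11, 31, 32], b = [11, 31, 32, 99]
After line 4 (same = a is b; different objects -> False): same = False

[11, 31, 32, 99]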